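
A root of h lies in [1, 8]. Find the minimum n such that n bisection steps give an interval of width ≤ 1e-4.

Width after n steps is 7/2^n. Need 2^n ≥ 7/1e-4 = 70000.
2^16 = 65536 < 70000 ≤ 2^17 = 131072, so n = 17.

17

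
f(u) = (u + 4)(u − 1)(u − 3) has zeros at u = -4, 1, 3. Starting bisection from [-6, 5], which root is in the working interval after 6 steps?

-4

m = -0.5, f(m) = 18.375 (+); new bracket [-6, -0.5]
m = -3.25, f(m) = 19.921875 (+); new bracket [-6, -3.25]
m = -4.625, f(m) = -26.806641 (−); new bracket [-4.625, -3.25]
m = -3.9375, f(m) = 2.1409 (+); new bracket [-4.625, -3.9375]
m = -4.28125, f(m) = -10.8152 (−); new bracket [-4.28125, -3.9375]
m = -4.109375, f(m) = -3.973 (−); new bracket [-4.109375, -3.9375]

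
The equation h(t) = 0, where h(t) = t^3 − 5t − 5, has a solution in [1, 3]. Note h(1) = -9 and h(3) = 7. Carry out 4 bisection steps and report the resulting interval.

t = 2 gives h = -7, negative; keep [2, 3]
t = 2.5 gives h = -1.875, negative; keep [2.5, 3]
t = 2.75 gives h = 2.046875, positive; keep [2.5, 2.75]
t = 2.625 gives h = -0.0371, negative; keep [2.625, 2.75]

[2.625, 2.75]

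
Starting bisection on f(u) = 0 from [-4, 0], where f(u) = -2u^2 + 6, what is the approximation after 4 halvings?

-1.75

u = -2 gives f = -2, negative; keep [-2, 0]
u = -1 gives f = 4, positive; keep [-2, -1]
u = -1.5 gives f = 1.5, positive; keep [-2, -1.5]
u = -1.75 gives f = -0.125, negative; keep [-1.75, -1.5]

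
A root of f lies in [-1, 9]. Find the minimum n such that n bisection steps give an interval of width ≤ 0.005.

Width after n steps is 10/2^n. Need 2^n ≥ 10/0.005 = 2000.
2^10 = 1024 < 2000 ≤ 2^11 = 2048, so n = 11.

11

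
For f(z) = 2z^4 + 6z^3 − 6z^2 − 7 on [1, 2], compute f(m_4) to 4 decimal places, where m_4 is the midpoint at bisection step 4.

f(1.5) = 9.875 > 0, so the root lies in [1, 1.5]
f(1.25) = 0.226562 > 0, so the root lies in [1, 1.25]
f(1.125) = -2.847168 < 0, so the root lies in [1.125, 1.25]
f(1.1875) = -1.4365 < 0, so the root lies in [1.1875, 1.25]

-1.4365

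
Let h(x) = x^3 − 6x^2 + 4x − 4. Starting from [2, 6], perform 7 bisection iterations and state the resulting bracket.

m = 4, h(m) = -20 (−); new bracket [4, 6]
m = 5, h(m) = -9 (−); new bracket [5, 6]
m = 5.5, h(m) = 2.875 (+); new bracket [5, 5.5]
m = 5.25, h(m) = -3.6719 (−); new bracket [5.25, 5.5]
m = 5.375, h(m) = -0.5566 (−); new bracket [5.375, 5.5]
m = 5.4375, h(m) = 1.1189 (+); new bracket [5.375, 5.4375]
m = 5.40625, h(m) = 0.2711 (+); new bracket [5.375, 5.40625]

[5.375, 5.40625]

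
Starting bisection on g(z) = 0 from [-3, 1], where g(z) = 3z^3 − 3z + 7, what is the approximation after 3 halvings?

-1.5

g(-1) = 7 > 0, so the root lies in [-3, -1]
g(-2) = -11 < 0, so the root lies in [-2, -1]
g(-1.5) = 1.375 > 0, so the root lies in [-2, -1.5]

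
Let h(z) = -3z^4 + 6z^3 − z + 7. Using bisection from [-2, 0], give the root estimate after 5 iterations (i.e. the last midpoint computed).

-0.9375

midpoint -1: h = -1 < 0 → [-1, 0]
midpoint -0.5: h = 6.5625 > 0 → [-1, -0.5]
midpoint -0.75: h = 4.269531 > 0 → [-1, -0.75]
midpoint -0.875: h = 2.0969 > 0 → [-1, -0.875]
midpoint -0.9375: h = 0.6762 > 0 → [-1, -0.9375]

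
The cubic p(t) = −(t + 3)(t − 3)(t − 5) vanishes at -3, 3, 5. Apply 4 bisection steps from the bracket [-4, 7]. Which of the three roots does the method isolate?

-3

m = 1.5, p(m) = -23.625 (−); new bracket [-4, 1.5]
m = -1.25, p(m) = -46.484375 (−); new bracket [-4, -1.25]
m = -2.625, p(m) = -16.083984 (−); new bracket [-4, -2.625]
m = -3.3125, p(m) = 16.3977 (+); new bracket [-3.3125, -2.625]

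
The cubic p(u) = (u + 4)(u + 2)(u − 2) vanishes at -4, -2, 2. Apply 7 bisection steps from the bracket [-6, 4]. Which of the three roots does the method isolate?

midpoint -1: p = -9 < 0 → [-1, 4]
midpoint 1.5: p = -9.625 < 0 → [1.5, 4]
midpoint 2.75: p = 24.046875 > 0 → [1.5, 2.75]
midpoint 2.125: p = 3.1582 > 0 → [1.5, 2.125]
midpoint 1.8125: p = -4.155 < 0 → [1.8125, 2.125]
midpoint 1.96875: p = -0.7403 < 0 → [1.96875, 2.125]
midpoint 2.046875: p = 1.1471 > 0 → [1.96875, 2.046875]

2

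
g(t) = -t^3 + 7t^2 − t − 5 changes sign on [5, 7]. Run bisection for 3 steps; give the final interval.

[6.5, 6.75]

m = 6, g(m) = 25 (+); new bracket [6, 7]
m = 6.5, g(m) = 9.625 (+); new bracket [6.5, 7]
m = 6.75, g(m) = -0.359375 (−); new bracket [6.5, 6.75]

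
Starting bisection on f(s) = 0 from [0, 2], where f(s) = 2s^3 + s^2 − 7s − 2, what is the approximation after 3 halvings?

s = 1 gives f = -6, negative; keep [1, 2]
s = 1.5 gives f = -3.5, negative; keep [1.5, 2]
s = 1.75 gives f = -0.46875, negative; keep [1.75, 2]

1.75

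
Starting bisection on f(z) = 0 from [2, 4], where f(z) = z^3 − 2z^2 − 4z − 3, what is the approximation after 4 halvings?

m = 3, f(m) = -6 (−); new bracket [3, 4]
m = 3.5, f(m) = 1.375 (+); new bracket [3, 3.5]
m = 3.25, f(m) = -2.796875 (−); new bracket [3.25, 3.5]
m = 3.375, f(m) = -0.8379 (−); new bracket [3.375, 3.5]

3.375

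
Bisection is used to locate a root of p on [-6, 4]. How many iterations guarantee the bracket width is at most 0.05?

Width after n steps is 10/2^n. Need 2^n ≥ 10/0.05 = 200.
2^7 = 128 < 200 ≤ 2^8 = 256, so n = 8.

8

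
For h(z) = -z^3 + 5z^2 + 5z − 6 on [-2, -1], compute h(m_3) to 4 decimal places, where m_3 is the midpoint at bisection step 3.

-0.8223

h(-1.5) = 1.125 > 0, so the root lies in [-1.5, -1]
h(-1.25) = -2.484375 < 0, so the root lies in [-1.5, -1.25]
h(-1.375) = -0.822266 < 0, so the root lies in [-1.5, -1.375]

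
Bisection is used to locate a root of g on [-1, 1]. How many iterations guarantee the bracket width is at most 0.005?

Width after n steps is 2/2^n. Need 2^n ≥ 2/0.005 = 400.
2^8 = 256 < 400 ≤ 2^9 = 512, so n = 9.

9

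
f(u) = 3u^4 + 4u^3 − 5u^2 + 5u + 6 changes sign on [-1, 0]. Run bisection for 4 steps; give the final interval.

[-0.6875, -0.625]

f(-0.5) = 1.9375 > 0, so the root lies in [-1, -0.5]
f(-0.75) = -1.300781 < 0, so the root lies in [-0.75, -0.5]
f(-0.625) = 0.403076 > 0, so the root lies in [-0.75, -0.625]
f(-0.6875) = -0.4304 < 0, so the root lies in [-0.6875, -0.625]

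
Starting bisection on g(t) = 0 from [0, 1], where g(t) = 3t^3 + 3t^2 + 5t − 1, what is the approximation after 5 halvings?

0.15625

g(0.5) = 2.625 > 0, so the root lies in [0, 0.5]
g(0.25) = 0.484375 > 0, so the root lies in [0, 0.25]
g(0.125) = -0.322266 < 0, so the root lies in [0.125, 0.25]
g(0.1875) = 0.0627 > 0, so the root lies in [0.125, 0.1875]
g(0.15625) = -0.1341 < 0, so the root lies in [0.15625, 0.1875]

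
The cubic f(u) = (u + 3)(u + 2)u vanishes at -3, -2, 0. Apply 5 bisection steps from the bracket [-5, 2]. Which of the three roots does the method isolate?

0

midpoint -1.5: f = -1.125 < 0 → [-1.5, 2]
midpoint 0.25: f = 1.828125 > 0 → [-1.5, 0.25]
midpoint -0.625: f = -2.041016 < 0 → [-0.625, 0.25]
midpoint -0.1875: f = -0.9558 < 0 → [-0.1875, 0.25]
midpoint 0.03125: f = 0.1924 > 0 → [-0.1875, 0.03125]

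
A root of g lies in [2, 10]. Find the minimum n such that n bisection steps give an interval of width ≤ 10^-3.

13

Width after n steps is 8/2^n. Need 2^n ≥ 8/10^-3 = 8000.
2^12 = 4096 < 8000 ≤ 2^13 = 8192, so n = 13.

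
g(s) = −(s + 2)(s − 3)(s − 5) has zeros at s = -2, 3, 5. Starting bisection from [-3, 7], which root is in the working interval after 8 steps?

-2

g(2) = -12 < 0, so the root lies in [-3, 2]
g(-0.5) = -28.875 < 0, so the root lies in [-3, -0.5]
g(-1.75) = -8.015625 < 0, so the root lies in [-3, -1.75]
g(-2.375) = 14.8652 > 0, so the root lies in [-2.375, -1.75]
g(-2.0625) = 2.2346 > 0, so the root lies in [-2.0625, -1.75]
g(-1.90625) = -3.1766 < 0, so the root lies in [-2.0625, -1.90625]
g(-1.984375) = -0.5439 < 0, so the root lies in [-2.0625, -1.984375]
g(-2.0234375) = 0.8269 > 0, so the root lies in [-2.0234375, -1.984375]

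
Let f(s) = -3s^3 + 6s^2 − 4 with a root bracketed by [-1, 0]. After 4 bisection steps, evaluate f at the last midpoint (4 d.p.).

m = -0.5, f(m) = -2.125 (−); new bracket [-1, -0.5]
m = -0.75, f(m) = 0.640625 (+); new bracket [-0.75, -0.5]
m = -0.625, f(m) = -0.923828 (−); new bracket [-0.75, -0.625]
m = -0.6875, f(m) = -0.1892 (−); new bracket [-0.75, -0.6875]

-0.1892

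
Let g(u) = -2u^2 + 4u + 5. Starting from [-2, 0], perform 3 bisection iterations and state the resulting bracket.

g(-1) = -1 < 0, so the root lies in [-1, 0]
g(-0.5) = 2.5 > 0, so the root lies in [-1, -0.5]
g(-0.75) = 0.875 > 0, so the root lies in [-1, -0.75]

[-1, -0.75]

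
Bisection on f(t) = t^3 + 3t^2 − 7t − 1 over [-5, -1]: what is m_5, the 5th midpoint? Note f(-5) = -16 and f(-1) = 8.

midpoint -3: f = 20 > 0 → [-5, -3]
midpoint -4: f = 11 > 0 → [-5, -4]
midpoint -4.5: f = 0.125 > 0 → [-5, -4.5]
midpoint -4.75: f = -7.2344 < 0 → [-4.75, -4.5]
midpoint -4.625: f = -3.3848 < 0 → [-4.625, -4.5]

-4.625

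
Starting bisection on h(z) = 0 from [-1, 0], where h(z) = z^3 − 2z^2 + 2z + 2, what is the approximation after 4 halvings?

-0.5625

z = -0.5 gives h = 0.375, positive; keep [-1, -0.5]
z = -0.75 gives h = -1.046875, negative; keep [-0.75, -0.5]
z = -0.625 gives h = -0.275391, negative; keep [-0.625, -0.5]
z = -0.5625 gives h = 0.0642, positive; keep [-0.625, -0.5625]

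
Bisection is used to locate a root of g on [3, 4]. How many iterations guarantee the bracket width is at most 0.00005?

Width after n steps is 1/2^n. Need 2^n ≥ 1/0.00005 = 20000.
2^14 = 16384 < 20000 ≤ 2^15 = 32768, so n = 15.

15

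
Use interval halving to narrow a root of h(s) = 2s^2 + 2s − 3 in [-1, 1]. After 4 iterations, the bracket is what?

[0.75, 0.875]

s = 0 gives h = -3, negative; keep [0, 1]
s = 0.5 gives h = -1.5, negative; keep [0.5, 1]
s = 0.75 gives h = -0.375, negative; keep [0.75, 1]
s = 0.875 gives h = 0.2812, positive; keep [0.75, 0.875]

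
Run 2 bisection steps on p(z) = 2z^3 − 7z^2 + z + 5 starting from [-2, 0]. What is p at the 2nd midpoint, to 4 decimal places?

2.5000

z = -1 gives p = -5, negative; keep [-1, 0]
z = -0.5 gives p = 2.5, positive; keep [-1, -0.5]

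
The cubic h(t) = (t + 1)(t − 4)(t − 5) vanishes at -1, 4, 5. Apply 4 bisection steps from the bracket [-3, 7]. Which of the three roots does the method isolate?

midpoint 2: h = 18 > 0 → [-3, 2]
midpoint -0.5: h = 12.375 > 0 → [-3, -0.5]
midpoint -1.75: h = -29.109375 < 0 → [-1.75, -0.5]
midpoint -1.125: h = -3.9238 < 0 → [-1.125, -0.5]

-1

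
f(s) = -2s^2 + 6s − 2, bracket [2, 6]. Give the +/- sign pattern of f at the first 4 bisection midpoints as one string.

--+-

f(4) = -10 < 0, so the root lies in [2, 4]
f(3) = -2 < 0, so the root lies in [2, 3]
f(2.5) = 0.5 > 0, so the root lies in [2.5, 3]
f(2.75) = -0.625 < 0, so the root lies in [2.5, 2.75]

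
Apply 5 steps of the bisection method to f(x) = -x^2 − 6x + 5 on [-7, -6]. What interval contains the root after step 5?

x = -6.5 gives f = 1.75, positive; keep [-7, -6.5]
x = -6.75 gives f = -0.0625, negative; keep [-6.75, -6.5]
x = -6.625 gives f = 0.859375, positive; keep [-6.75, -6.625]
x = -6.6875 gives f = 0.4023, positive; keep [-6.75, -6.6875]
x = -6.71875 gives f = 0.1709, positive; keep [-6.75, -6.71875]

[-6.75, -6.71875]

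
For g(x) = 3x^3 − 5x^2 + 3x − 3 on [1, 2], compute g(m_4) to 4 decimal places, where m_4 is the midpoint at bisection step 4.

-0.1082

g(1.5) = 0.375 > 0, so the root lies in [1, 1.5]
g(1.25) = -1.203125 < 0, so the root lies in [1.25, 1.5]
g(1.375) = -0.529297 < 0, so the root lies in [1.375, 1.5]
g(1.4375) = -0.1082 < 0, so the root lies in [1.4375, 1.5]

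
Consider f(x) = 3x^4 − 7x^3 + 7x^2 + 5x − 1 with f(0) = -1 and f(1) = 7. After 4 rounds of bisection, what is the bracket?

[0.125, 0.1875]

x = 0.5 gives f = 2.5625, positive; keep [0, 0.5]
x = 0.25 gives f = 0.589844, positive; keep [0, 0.25]
x = 0.125 gives f = -0.278564, negative; keep [0.125, 0.25]
x = 0.1875 gives f = 0.1412, positive; keep [0.125, 0.1875]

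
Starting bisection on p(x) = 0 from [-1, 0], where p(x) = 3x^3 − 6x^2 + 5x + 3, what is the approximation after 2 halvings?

midpoint -0.5: p = -1.375 < 0 → [-0.5, 0]
midpoint -0.25: p = 1.328125 > 0 → [-0.5, -0.25]

-0.25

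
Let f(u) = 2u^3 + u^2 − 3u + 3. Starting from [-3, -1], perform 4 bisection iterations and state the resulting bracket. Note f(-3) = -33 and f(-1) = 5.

[-1.875, -1.75]

u = -2 gives f = -3, negative; keep [-2, -1]
u = -1.5 gives f = 3, positive; keep [-2, -1.5]
u = -1.75 gives f = 0.59375, positive; keep [-2, -1.75]
u = -1.875 gives f = -1.043, negative; keep [-1.875, -1.75]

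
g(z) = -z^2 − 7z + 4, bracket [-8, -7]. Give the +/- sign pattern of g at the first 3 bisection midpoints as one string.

midpoint -7.5: g = 0.25 > 0 → [-8, -7.5]
midpoint -7.75: g = -1.8125 < 0 → [-7.75, -7.5]
midpoint -7.625: g = -0.765625 < 0 → [-7.625, -7.5]

+--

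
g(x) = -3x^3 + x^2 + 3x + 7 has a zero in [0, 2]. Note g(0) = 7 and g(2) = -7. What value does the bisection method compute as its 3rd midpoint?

midpoint 1: g = 8 > 0 → [1, 2]
midpoint 1.5: g = 3.625 > 0 → [1.5, 2]
midpoint 1.75: g = -0.765625 < 0 → [1.5, 1.75]

1.75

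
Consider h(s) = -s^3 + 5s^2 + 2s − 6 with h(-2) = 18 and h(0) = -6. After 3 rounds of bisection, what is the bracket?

midpoint -1: h = -2 < 0 → [-2, -1]
midpoint -1.5: h = 5.625 > 0 → [-1.5, -1]
midpoint -1.25: h = 1.265625 > 0 → [-1.25, -1]

[-1.25, -1]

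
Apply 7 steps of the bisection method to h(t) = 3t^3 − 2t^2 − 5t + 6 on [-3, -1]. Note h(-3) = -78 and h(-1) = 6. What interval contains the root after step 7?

h(-2) = -16 < 0, so the root lies in [-2, -1]
h(-1.5) = -1.125 < 0, so the root lies in [-1.5, -1]
h(-1.25) = 3.265625 > 0, so the root lies in [-1.5, -1.25]
h(-1.375) = 1.2949 > 0, so the root lies in [-1.5, -1.375]
h(-1.4375) = 0.1433 > 0, so the root lies in [-1.5, -1.4375]
h(-1.46875) = -0.476 < 0, so the root lies in [-1.46875, -1.4375]
h(-1.453125) = -0.1627 < 0, so the root lies in [-1.453125, -1.4375]

[-1.453125, -1.4375]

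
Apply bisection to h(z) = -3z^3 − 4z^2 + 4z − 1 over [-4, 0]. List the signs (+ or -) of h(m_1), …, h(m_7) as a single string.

midpoint -2: h = -1 < 0 → [-4, -2]
midpoint -3: h = 32 > 0 → [-3, -2]
midpoint -2.5: h = 10.875 > 0 → [-2.5, -2]
midpoint -2.25: h = 3.9219 > 0 → [-2.25, -2]
midpoint -2.125: h = 1.2246 > 0 → [-2.125, -2]
midpoint -2.0625: h = 0.0554 > 0 → [-2.0625, -2]
midpoint -2.03125: h = -0.4862 < 0 → [-2.0625, -2.03125]

-+++++-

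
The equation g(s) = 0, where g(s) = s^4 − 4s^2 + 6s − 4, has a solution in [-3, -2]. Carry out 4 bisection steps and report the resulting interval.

[-2.625, -2.5625]

m = -2.5, g(m) = -4.9375 (−); new bracket [-3, -2.5]
m = -2.75, g(m) = 6.441406 (+); new bracket [-2.75, -2.5]
m = -2.625, g(m) = 0.168213 (+); new bracket [-2.625, -2.5]
m = -2.5625, g(m) = -2.5229 (−); new bracket [-2.625, -2.5625]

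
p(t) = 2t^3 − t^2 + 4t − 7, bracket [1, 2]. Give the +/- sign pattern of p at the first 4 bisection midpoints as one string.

++--

midpoint 1.5: p = 3.5 > 0 → [1, 1.5]
midpoint 1.25: p = 0.34375 > 0 → [1, 1.25]
midpoint 1.125: p = -0.917969 < 0 → [1.125, 1.25]
midpoint 1.1875: p = -0.311 < 0 → [1.1875, 1.25]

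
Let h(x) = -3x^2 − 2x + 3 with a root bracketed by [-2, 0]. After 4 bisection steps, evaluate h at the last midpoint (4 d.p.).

m = -1, h(m) = 2 (+); new bracket [-2, -1]
m = -1.5, h(m) = -0.75 (−); new bracket [-1.5, -1]
m = -1.25, h(m) = 0.8125 (+); new bracket [-1.5, -1.25]
m = -1.375, h(m) = 0.0781 (+); new bracket [-1.5, -1.375]

0.0781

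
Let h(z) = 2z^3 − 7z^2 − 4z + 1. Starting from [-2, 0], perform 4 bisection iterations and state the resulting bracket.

[-0.75, -0.625]

z = -1 gives h = -4, negative; keep [-1, 0]
z = -0.5 gives h = 1, positive; keep [-1, -0.5]
z = -0.75 gives h = -0.78125, negative; keep [-0.75, -0.5]
z = -0.625 gives h = 0.2773, positive; keep [-0.75, -0.625]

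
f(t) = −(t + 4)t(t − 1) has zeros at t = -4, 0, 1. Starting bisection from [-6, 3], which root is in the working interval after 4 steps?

-4

f(-1.5) = -9.375 < 0, so the root lies in [-6, -1.5]
f(-3.75) = -4.453125 < 0, so the root lies in [-6, -3.75]
f(-4.875) = 25.060547 > 0, so the root lies in [-4.875, -3.75]
f(-4.3125) = 7.1594 > 0, so the root lies in [-4.3125, -3.75]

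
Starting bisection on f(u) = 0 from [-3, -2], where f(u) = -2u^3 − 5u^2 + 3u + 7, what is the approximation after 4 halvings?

u = -2.5 gives f = -0.5, negative; keep [-3, -2.5]
u = -2.75 gives f = 2.53125, positive; keep [-2.75, -2.5]
u = -2.625 gives f = 0.847656, positive; keep [-2.625, -2.5]
u = -2.5625 gives f = 0.1333, positive; keep [-2.5625, -2.5]

-2.5625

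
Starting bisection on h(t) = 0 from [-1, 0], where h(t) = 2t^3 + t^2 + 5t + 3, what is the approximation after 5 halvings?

m = -0.5, h(m) = 0.5 (+); new bracket [-1, -0.5]
m = -0.75, h(m) = -1.03125 (−); new bracket [-0.75, -0.5]
m = -0.625, h(m) = -0.222656 (−); new bracket [-0.625, -0.5]
m = -0.5625, h(m) = 0.1479 (+); new bracket [-0.625, -0.5625]
m = -0.59375, h(m) = -0.0349 (−); new bracket [-0.59375, -0.5625]

-0.59375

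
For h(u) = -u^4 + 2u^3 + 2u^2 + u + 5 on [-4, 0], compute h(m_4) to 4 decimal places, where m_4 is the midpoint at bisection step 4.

m = -2, h(m) = -21 (−); new bracket [-2, 0]
m = -1, h(m) = 3 (+); new bracket [-2, -1]
m = -1.5, h(m) = -3.8125 (−); new bracket [-1.5, -1]
m = -1.25, h(m) = 0.5273 (+); new bracket [-1.5, -1.25]

0.5273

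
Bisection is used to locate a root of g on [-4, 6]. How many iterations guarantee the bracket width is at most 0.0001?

Width after n steps is 10/2^n. Need 2^n ≥ 10/0.0001 = 100000.
2^16 = 65536 < 100000 ≤ 2^17 = 131072, so n = 17.

17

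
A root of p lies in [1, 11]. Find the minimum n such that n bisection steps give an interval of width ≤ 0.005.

Width after n steps is 10/2^n. Need 2^n ≥ 10/0.005 = 2000.
2^10 = 1024 < 2000 ≤ 2^11 = 2048, so n = 11.

11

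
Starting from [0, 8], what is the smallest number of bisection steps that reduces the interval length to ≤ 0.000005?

21

Width after n steps is 8/2^n. Need 2^n ≥ 8/0.000005 = 1600000.
2^20 = 1048576 < 1600000 ≤ 2^21 = 2097152, so n = 21.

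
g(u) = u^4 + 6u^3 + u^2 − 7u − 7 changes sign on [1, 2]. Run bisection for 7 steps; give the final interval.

u = 1.5 gives g = 10.0625, positive; keep [1, 1.5]
u = 1.25 gives g = -0.027344, negative; keep [1.25, 1.5]
u = 1.375 gives g = 4.437744, positive; keep [1.25, 1.375]
u = 1.3125 gives g = 2.0686, positive; keep [1.25, 1.3125]
u = 1.28125 gives g = 0.9875, positive; keep [1.25, 1.28125]
u = 1.265625 gives g = 0.4719, positive; keep [1.25, 1.265625]
u = 1.2578125 gives g = 0.2203, positive; keep [1.25, 1.2578125]

[1.25, 1.2578125]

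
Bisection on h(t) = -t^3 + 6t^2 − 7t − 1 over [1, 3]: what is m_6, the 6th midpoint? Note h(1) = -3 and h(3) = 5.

1.78125

t = 2 gives h = 1, positive; keep [1, 2]
t = 1.5 gives h = -1.375, negative; keep [1.5, 2]
t = 1.75 gives h = -0.234375, negative; keep [1.75, 2]
t = 1.875 gives h = 0.377, positive; keep [1.75, 1.875]
t = 1.8125 gives h = 0.0691, positive; keep [1.75, 1.8125]
t = 1.78125 gives h = -0.0833, negative; keep [1.78125, 1.8125]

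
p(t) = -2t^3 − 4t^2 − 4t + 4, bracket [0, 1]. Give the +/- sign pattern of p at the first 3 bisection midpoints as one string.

+--

m = 0.5, p(m) = 0.75 (+); new bracket [0.5, 1]
m = 0.75, p(m) = -2.09375 (−); new bracket [0.5, 0.75]
m = 0.625, p(m) = -0.550781 (−); new bracket [0.5, 0.625]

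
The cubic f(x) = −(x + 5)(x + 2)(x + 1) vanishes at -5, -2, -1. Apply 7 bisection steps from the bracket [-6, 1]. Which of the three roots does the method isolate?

midpoint -2.5: f = -1.875 < 0 → [-6, -2.5]
midpoint -4.25: f = -5.484375 < 0 → [-6, -4.25]
midpoint -5.125: f = 1.611328 > 0 → [-5.125, -4.25]
midpoint -4.6875: f = -3.0969 < 0 → [-5.125, -4.6875]
midpoint -4.90625: f = -1.0643 < 0 → [-5.125, -4.90625]
midpoint -5.015625: f = 0.1892 > 0 → [-5.015625, -4.90625]
midpoint -4.9609375: f = -0.4581 < 0 → [-5.015625, -4.9609375]

-5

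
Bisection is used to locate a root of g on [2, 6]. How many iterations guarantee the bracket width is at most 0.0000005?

23

Width after n steps is 4/2^n. Need 2^n ≥ 4/0.0000005 = 8000000.
2^22 = 4194304 < 8000000 ≤ 2^23 = 8388608, so n = 23.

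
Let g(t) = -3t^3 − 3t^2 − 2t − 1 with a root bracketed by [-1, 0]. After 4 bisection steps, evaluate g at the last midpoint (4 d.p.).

midpoint -0.5: g = -0.375 < 0 → [-1, -0.5]
midpoint -0.75: g = 0.078125 > 0 → [-0.75, -0.5]
midpoint -0.625: g = -0.189453 < 0 → [-0.75, -0.625]
midpoint -0.6875: g = -0.0681 < 0 → [-0.75, -0.6875]

-0.0681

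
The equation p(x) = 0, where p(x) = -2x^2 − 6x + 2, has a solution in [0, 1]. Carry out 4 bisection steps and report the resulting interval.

midpoint 0.5: p = -1.5 < 0 → [0, 0.5]
midpoint 0.25: p = 0.375 > 0 → [0.25, 0.5]
midpoint 0.375: p = -0.53125 < 0 → [0.25, 0.375]
midpoint 0.3125: p = -0.0703 < 0 → [0.25, 0.3125]

[0.25, 0.3125]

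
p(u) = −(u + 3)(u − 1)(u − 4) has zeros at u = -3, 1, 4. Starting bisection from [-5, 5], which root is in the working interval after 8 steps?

p(0) = -12 < 0, so the root lies in [-5, 0]
p(-2.5) = -11.375 < 0, so the root lies in [-5, -2.5]
p(-3.75) = 27.609375 > 0, so the root lies in [-3.75, -2.5]
p(-3.125) = 3.6738 > 0, so the root lies in [-3.125, -2.5]
p(-2.8125) = -4.8699 < 0, so the root lies in [-3.125, -2.8125]
p(-2.96875) = -0.8643 < 0, so the root lies in [-3.125, -2.96875]
p(-3.046875) = 1.3368 > 0, so the root lies in [-3.046875, -2.96875]
p(-3.0078125) = 0.2194 > 0, so the root lies in [-3.0078125, -2.96875]

-3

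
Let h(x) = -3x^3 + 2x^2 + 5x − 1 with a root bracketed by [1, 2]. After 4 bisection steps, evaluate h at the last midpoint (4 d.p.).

0.2512

m = 1.5, h(m) = 0.875 (+); new bracket [1.5, 2]
m = 1.75, h(m) = -2.203125 (−); new bracket [1.5, 1.75]
m = 1.625, h(m) = -0.466797 (−); new bracket [1.5, 1.625]
m = 1.5625, h(m) = 0.2512 (+); new bracket [1.5625, 1.625]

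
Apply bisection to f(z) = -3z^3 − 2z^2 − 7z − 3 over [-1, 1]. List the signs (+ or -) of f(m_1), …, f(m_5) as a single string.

m = 0, f(m) = -3 (−); new bracket [-1, 0]
m = -0.5, f(m) = 0.375 (+); new bracket [-0.5, 0]
m = -0.25, f(m) = -1.328125 (−); new bracket [-0.5, -0.25]
m = -0.375, f(m) = -0.498 (−); new bracket [-0.5, -0.375]
m = -0.4375, f(m) = -0.0691 (−); new bracket [-0.5, -0.4375]

-+---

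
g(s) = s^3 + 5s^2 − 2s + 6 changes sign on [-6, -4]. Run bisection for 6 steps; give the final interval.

[-5.5625, -5.53125]

midpoint -5: g = 16 > 0 → [-6, -5]
midpoint -5.5: g = 1.875 > 0 → [-6, -5.5]
midpoint -5.75: g = -7.296875 < 0 → [-5.75, -5.5]
midpoint -5.625: g = -2.5254 < 0 → [-5.625, -5.5]
midpoint -5.5625: g = -0.2795 < 0 → [-5.5625, -5.5]
midpoint -5.53125: g = 0.8091 > 0 → [-5.5625, -5.53125]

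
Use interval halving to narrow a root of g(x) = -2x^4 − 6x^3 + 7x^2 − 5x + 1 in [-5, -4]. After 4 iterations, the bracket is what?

[-4.0625, -4]

x = -4.5 gives g = -108.125, negative; keep [-4.5, -4]
x = -4.25 gives g = -43.226562, negative; keep [-4.25, -4]
x = -4.125 gives g = -17.191895, negative; keep [-4.125, -4]
x = -4.0625 gives g = -5.6353, negative; keep [-4.0625, -4]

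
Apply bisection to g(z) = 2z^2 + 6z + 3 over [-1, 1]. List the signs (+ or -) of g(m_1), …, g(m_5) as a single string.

++-+-

g(0) = 3 > 0, so the root lies in [-1, 0]
g(-0.5) = 0.5 > 0, so the root lies in [-1, -0.5]
g(-0.75) = -0.375 < 0, so the root lies in [-0.75, -0.5]
g(-0.625) = 0.0312 > 0, so the root lies in [-0.75, -0.625]
g(-0.6875) = -0.1797 < 0, so the root lies in [-0.6875, -0.625]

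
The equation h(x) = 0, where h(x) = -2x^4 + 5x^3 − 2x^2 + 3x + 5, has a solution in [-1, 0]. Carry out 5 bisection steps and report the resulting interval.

[-0.6875, -0.65625]

m = -0.5, h(m) = 2.25 (+); new bracket [-1, -0.5]
m = -0.75, h(m) = -1.117188 (−); new bracket [-0.75, -0.5]
m = -0.625, h(m) = 0.817871 (+); new bracket [-0.75, -0.625]
m = -0.6875, h(m) = -0.0794 (−); new bracket [-0.6875, -0.625]
m = -0.65625, h(m) = 0.3859 (+); new bracket [-0.6875, -0.65625]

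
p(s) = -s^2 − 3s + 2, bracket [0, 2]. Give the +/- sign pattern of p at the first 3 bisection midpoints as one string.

-+-

midpoint 1: p = -2 < 0 → [0, 1]
midpoint 0.5: p = 0.25 > 0 → [0.5, 1]
midpoint 0.75: p = -0.8125 < 0 → [0.5, 0.75]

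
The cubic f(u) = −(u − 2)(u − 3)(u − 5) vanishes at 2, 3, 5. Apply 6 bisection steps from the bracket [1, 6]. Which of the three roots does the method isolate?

5

midpoint 3.5: f = 1.125 > 0 → [3.5, 6]
midpoint 4.75: f = 1.203125 > 0 → [4.75, 6]
midpoint 5.375: f = -3.005859 < 0 → [4.75, 5.375]
midpoint 5.0625: f = -0.3948 < 0 → [4.75, 5.0625]
midpoint 4.90625: f = 0.5194 > 0 → [4.90625, 5.0625]
midpoint 4.984375: f = 0.0925 > 0 → [4.984375, 5.0625]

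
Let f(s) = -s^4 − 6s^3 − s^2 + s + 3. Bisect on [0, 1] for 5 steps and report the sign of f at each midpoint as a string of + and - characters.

s = 0.5 gives f = 2.4375, positive; keep [0.5, 1]
s = 0.75 gives f = 0.339844, positive; keep [0.75, 1]
s = 0.875 gives f = -1.496338, negative; keep [0.75, 0.875]
s = 0.8125 gives f = -0.5017, negative; keep [0.75, 0.8125]
s = 0.78125 gives f = -0.0627, negative; keep [0.75, 0.78125]

++---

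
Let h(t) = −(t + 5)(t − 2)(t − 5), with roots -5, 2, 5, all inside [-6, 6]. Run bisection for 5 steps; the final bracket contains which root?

-5

t = 0 gives h = -50, negative; keep [-6, 0]
t = -3 gives h = -80, negative; keep [-6, -3]
t = -4.5 gives h = -30.875, negative; keep [-6, -4.5]
t = -5.25 gives h = 18.5781, positive; keep [-5.25, -4.5]
t = -4.875 gives h = -8.4863, negative; keep [-5.25, -4.875]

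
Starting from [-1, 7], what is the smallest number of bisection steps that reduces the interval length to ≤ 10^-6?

23

Width after n steps is 8/2^n. Need 2^n ≥ 8/10^-6 = 8000000.
2^22 = 4194304 < 8000000 ≤ 2^23 = 8388608, so n = 23.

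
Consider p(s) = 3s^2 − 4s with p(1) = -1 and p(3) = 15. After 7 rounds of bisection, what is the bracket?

p(2) = 4 > 0, so the root lies in [1, 2]
p(1.5) = 0.75 > 0, so the root lies in [1, 1.5]
p(1.25) = -0.3125 < 0, so the root lies in [1.25, 1.5]
p(1.375) = 0.1719 > 0, so the root lies in [1.25, 1.375]
p(1.3125) = -0.082 < 0, so the root lies in [1.3125, 1.375]
p(1.34375) = 0.042 > 0, so the root lies in [1.3125, 1.34375]
p(1.328125) = -0.0208 < 0, so the root lies in [1.328125, 1.34375]

[1.328125, 1.34375]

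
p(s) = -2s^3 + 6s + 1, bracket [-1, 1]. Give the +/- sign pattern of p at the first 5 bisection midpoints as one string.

+--+-

s = 0 gives p = 1, positive; keep [-1, 0]
s = -0.5 gives p = -1.75, negative; keep [-0.5, 0]
s = -0.25 gives p = -0.46875, negative; keep [-0.25, 0]
s = -0.125 gives p = 0.2539, positive; keep [-0.25, -0.125]
s = -0.1875 gives p = -0.1118, negative; keep [-0.1875, -0.125]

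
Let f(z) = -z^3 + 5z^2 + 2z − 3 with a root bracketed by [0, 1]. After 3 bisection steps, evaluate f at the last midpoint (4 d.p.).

f(0.5) = -0.875 < 0, so the root lies in [0.5, 1]
f(0.75) = 0.890625 > 0, so the root lies in [0.5, 0.75]
f(0.625) = -0.041016 < 0, so the root lies in [0.625, 0.75]

-0.0410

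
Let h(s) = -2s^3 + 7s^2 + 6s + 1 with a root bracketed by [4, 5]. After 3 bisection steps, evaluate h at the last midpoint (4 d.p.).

4.4805

s = 4.5 gives h = -12.5, negative; keep [4, 4.5]
s = 4.25 gives h = -0.59375, negative; keep [4, 4.25]
s = 4.125 gives h = 4.480469, positive; keep [4.125, 4.25]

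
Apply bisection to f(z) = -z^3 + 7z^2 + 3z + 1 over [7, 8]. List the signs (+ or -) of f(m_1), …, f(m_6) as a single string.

m = 7.5, f(m) = -4.625 (−); new bracket [7, 7.5]
m = 7.25, f(m) = 9.609375 (+); new bracket [7.25, 7.5]
m = 7.375, f(m) = 2.728516 (+); new bracket [7.375, 7.5]
m = 7.4375, f(m) = -0.8884 (−); new bracket [7.375, 7.4375]
m = 7.40625, f(m) = 0.9349 (+); new bracket [7.40625, 7.4375]
m = 7.421875, f(m) = 0.027 (+); new bracket [7.421875, 7.4375]

-++-++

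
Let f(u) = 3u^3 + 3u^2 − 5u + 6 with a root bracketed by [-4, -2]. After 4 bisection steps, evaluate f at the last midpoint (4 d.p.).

midpoint -3: f = -33 < 0 → [-3, -2]
midpoint -2.5: f = -9.625 < 0 → [-2.5, -2]
midpoint -2.25: f = -1.734375 < 0 → [-2.25, -2]
midpoint -2.125: f = 1.3848 > 0 → [-2.25, -2.125]

1.3848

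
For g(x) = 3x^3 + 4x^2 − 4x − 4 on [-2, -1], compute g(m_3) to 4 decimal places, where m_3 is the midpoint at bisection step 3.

0.1895

m = -1.5, g(m) = 0.875 (+); new bracket [-2, -1.5]
m = -1.75, g(m) = -0.828125 (−); new bracket [-1.75, -1.5]
m = -1.625, g(m) = 0.189453 (+); new bracket [-1.75, -1.625]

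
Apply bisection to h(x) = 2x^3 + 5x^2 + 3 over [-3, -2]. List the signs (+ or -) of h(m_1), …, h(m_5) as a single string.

+-++-

x = -2.5 gives h = 3, positive; keep [-3, -2.5]
x = -2.75 gives h = -0.78125, negative; keep [-2.75, -2.5]
x = -2.625 gives h = 1.277344, positive; keep [-2.75, -2.625]
x = -2.6875 gives h = 0.2915, positive; keep [-2.75, -2.6875]
x = -2.71875 gives h = -0.2338, negative; keep [-2.71875, -2.6875]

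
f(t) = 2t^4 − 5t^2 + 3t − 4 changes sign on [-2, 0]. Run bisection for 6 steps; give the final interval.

[-1.96875, -1.9375]

f(-1) = -10 < 0, so the root lies in [-2, -1]
f(-1.5) = -9.625 < 0, so the root lies in [-2, -1.5]
f(-1.75) = -5.804688 < 0, so the root lies in [-2, -1.75]
f(-1.875) = -2.4839 < 0, so the root lies in [-2, -1.875]
f(-1.9375) = -0.3984 < 0, so the root lies in [-2, -1.9375]
f(-1.96875) = 0.7603 > 0, so the root lies in [-1.96875, -1.9375]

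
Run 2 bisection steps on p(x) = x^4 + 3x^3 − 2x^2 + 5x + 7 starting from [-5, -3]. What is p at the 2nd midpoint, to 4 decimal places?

-13.5625

midpoint -4: p = 19 > 0 → [-4, -3]
midpoint -3.5: p = -13.5625 < 0 → [-4, -3.5]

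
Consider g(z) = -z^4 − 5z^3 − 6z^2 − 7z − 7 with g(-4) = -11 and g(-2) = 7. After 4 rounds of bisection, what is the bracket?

[-3.875, -3.75]

z = -3 gives g = 14, positive; keep [-4, -3]
z = -3.5 gives g = 8.3125, positive; keep [-4, -3.5]
z = -3.75 gives g = 0.792969, positive; keep [-4, -3.75]
z = -3.875 gives g = -4.51, negative; keep [-3.875, -3.75]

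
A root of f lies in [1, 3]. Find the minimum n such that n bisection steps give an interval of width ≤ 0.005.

Width after n steps is 2/2^n. Need 2^n ≥ 2/0.005 = 400.
2^8 = 256 < 400 ≤ 2^9 = 512, so n = 9.

9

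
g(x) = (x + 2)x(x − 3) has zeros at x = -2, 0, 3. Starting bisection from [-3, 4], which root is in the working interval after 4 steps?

3

g(0.5) = -3.125 < 0, so the root lies in [0.5, 4]
g(2.25) = -7.171875 < 0, so the root lies in [2.25, 4]
g(3.125) = 2.001953 > 0, so the root lies in [2.25, 3.125]
g(2.6875) = -3.9368 < 0, so the root lies in [2.6875, 3.125]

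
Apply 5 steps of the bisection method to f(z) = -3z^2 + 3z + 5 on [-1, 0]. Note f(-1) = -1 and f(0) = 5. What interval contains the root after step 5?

[-0.90625, -0.875]

f(-0.5) = 2.75 > 0, so the root lies in [-1, -0.5]
f(-0.75) = 1.0625 > 0, so the root lies in [-1, -0.75]
f(-0.875) = 0.078125 > 0, so the root lies in [-1, -0.875]
f(-0.9375) = -0.4492 < 0, so the root lies in [-0.9375, -0.875]
f(-0.90625) = -0.1826 < 0, so the root lies in [-0.90625, -0.875]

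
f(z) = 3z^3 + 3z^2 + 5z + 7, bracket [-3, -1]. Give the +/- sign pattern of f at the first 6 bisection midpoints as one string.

---++-

f(-2) = -15 < 0, so the root lies in [-2, -1]
f(-1.5) = -3.875 < 0, so the root lies in [-1.5, -1]
f(-1.25) = -0.421875 < 0, so the root lies in [-1.25, -1]
f(-1.125) = 0.9004 > 0, so the root lies in [-1.25, -1.125]
f(-1.1875) = 0.2693 > 0, so the root lies in [-1.25, -1.1875]
f(-1.21875) = -0.0685 < 0, so the root lies in [-1.21875, -1.1875]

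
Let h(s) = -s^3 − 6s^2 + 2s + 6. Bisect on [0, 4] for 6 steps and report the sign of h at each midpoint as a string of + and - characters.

h(2) = -22 < 0, so the root lies in [0, 2]
h(1) = 1 > 0, so the root lies in [1, 2]
h(1.5) = -7.875 < 0, so the root lies in [1, 1.5]
h(1.25) = -2.8281 < 0, so the root lies in [1, 1.25]
h(1.125) = -0.7676 < 0, so the root lies in [1, 1.125]
h(1.0625) = 0.1521 > 0, so the root lies in [1.0625, 1.125]

-+---+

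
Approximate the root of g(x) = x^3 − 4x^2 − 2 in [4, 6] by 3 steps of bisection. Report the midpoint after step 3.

m = 5, g(m) = 23 (+); new bracket [4, 5]
m = 4.5, g(m) = 8.125 (+); new bracket [4, 4.5]
m = 4.25, g(m) = 2.515625 (+); new bracket [4, 4.25]

4.25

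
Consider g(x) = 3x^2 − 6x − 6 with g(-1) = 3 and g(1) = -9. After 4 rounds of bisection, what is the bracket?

g(0) = -6 < 0, so the root lies in [-1, 0]
g(-0.5) = -2.25 < 0, so the root lies in [-1, -0.5]
g(-0.75) = 0.1875 > 0, so the root lies in [-0.75, -0.5]
g(-0.625) = -1.0781 < 0, so the root lies in [-0.75, -0.625]

[-0.75, -0.625]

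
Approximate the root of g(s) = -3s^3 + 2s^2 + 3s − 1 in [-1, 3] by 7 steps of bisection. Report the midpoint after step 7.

m = 1, g(m) = 1 (+); new bracket [1, 3]
m = 2, g(m) = -11 (−); new bracket [1, 2]
m = 1.5, g(m) = -2.125 (−); new bracket [1, 1.5]
m = 1.25, g(m) = 0.0156 (+); new bracket [1.25, 1.5]
m = 1.375, g(m) = -0.8926 (−); new bracket [1.25, 1.375]
m = 1.3125, g(m) = -0.4001 (−); new bracket [1.25, 1.3125]
m = 1.28125, g(m) = -0.183 (−); new bracket [1.25, 1.28125]

1.28125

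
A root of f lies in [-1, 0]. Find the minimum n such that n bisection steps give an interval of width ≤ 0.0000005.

Width after n steps is 1/2^n. Need 2^n ≥ 1/0.0000005 = 2000000.
2^20 = 1048576 < 2000000 ≤ 2^21 = 2097152, so n = 21.

21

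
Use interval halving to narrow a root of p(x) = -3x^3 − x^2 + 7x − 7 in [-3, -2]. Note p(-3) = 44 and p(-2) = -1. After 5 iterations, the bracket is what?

[-2.0625, -2.03125]

midpoint -2.5: p = 16.125 > 0 → [-2.5, -2]
midpoint -2.25: p = 6.359375 > 0 → [-2.25, -2]
midpoint -2.125: p = 2.396484 > 0 → [-2.125, -2]
midpoint -2.0625: p = 0.6296 > 0 → [-2.0625, -2]
midpoint -2.03125: p = -0.2021 < 0 → [-2.0625, -2.03125]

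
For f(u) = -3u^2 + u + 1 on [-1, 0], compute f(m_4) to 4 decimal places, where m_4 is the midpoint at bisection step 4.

-0.0117

u = -0.5 gives f = -0.25, negative; keep [-0.5, 0]
u = -0.25 gives f = 0.5625, positive; keep [-0.5, -0.25]
u = -0.375 gives f = 0.203125, positive; keep [-0.5, -0.375]
u = -0.4375 gives f = -0.0117, negative; keep [-0.4375, -0.375]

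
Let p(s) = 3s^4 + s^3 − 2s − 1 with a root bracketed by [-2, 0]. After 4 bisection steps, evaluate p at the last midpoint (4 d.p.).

p(-1) = 3 > 0, so the root lies in [-1, 0]
p(-0.5) = 0.0625 > 0, so the root lies in [-0.5, 0]
p(-0.25) = -0.503906 < 0, so the root lies in [-0.5, -0.25]
p(-0.375) = -0.2434 < 0, so the root lies in [-0.5, -0.375]

-0.2434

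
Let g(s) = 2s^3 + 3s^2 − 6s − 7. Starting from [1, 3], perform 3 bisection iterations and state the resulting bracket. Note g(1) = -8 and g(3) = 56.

[1.5, 1.75]

g(2) = 9 > 0, so the root lies in [1, 2]
g(1.5) = -2.5 < 0, so the root lies in [1.5, 2]
g(1.75) = 2.40625 > 0, so the root lies in [1.5, 1.75]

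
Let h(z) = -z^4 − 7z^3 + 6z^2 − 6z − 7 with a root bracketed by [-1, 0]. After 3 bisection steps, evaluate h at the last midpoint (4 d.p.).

midpoint -0.5: h = -1.6875 < 0 → [-1, -0.5]
midpoint -0.75: h = 3.511719 > 0 → [-0.75, -0.5]
midpoint -0.625: h = 0.650146 > 0 → [-0.625, -0.5]

0.6501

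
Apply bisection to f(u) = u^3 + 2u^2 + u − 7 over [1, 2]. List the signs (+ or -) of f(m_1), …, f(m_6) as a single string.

+-++--

u = 1.5 gives f = 2.375, positive; keep [1, 1.5]
u = 1.25 gives f = -0.671875, negative; keep [1.25, 1.5]
u = 1.375 gives f = 0.755859, positive; keep [1.25, 1.375]
u = 1.3125 gives f = 0.0188, positive; keep [1.25, 1.3125]
u = 1.28125 gives f = -0.3322, negative; keep [1.28125, 1.3125]
u = 1.296875 gives f = -0.1582, negative; keep [1.296875, 1.3125]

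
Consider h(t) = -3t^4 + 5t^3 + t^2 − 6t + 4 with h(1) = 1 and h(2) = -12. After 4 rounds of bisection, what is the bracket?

t = 1.5 gives h = -1.0625, negative; keep [1, 1.5]
t = 1.25 gives h = 0.503906, positive; keep [1.25, 1.5]
t = 1.375 gives h = -0.084717, negative; keep [1.25, 1.375]
t = 1.3125 gives h = 0.25, positive; keep [1.3125, 1.375]

[1.3125, 1.375]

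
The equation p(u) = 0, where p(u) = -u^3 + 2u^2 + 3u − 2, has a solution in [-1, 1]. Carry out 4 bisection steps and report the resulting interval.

[0.5, 0.625]

p(0) = -2 < 0, so the root lies in [0, 1]
p(0.5) = -0.125 < 0, so the root lies in [0.5, 1]
p(0.75) = 0.953125 > 0, so the root lies in [0.5, 0.75]
p(0.625) = 0.4121 > 0, so the root lies in [0.5, 0.625]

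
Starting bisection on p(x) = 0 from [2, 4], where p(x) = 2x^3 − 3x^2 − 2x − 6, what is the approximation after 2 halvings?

m = 3, p(m) = 15 (+); new bracket [2, 3]
m = 2.5, p(m) = 1.5 (+); new bracket [2, 2.5]

2.5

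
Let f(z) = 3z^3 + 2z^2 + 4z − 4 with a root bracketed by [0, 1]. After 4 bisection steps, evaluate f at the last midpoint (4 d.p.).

f(0.5) = -1.125 < 0, so the root lies in [0.5, 1]
f(0.75) = 1.390625 > 0, so the root lies in [0.5, 0.75]
f(0.625) = 0.013672 > 0, so the root lies in [0.5, 0.625]
f(0.5625) = -0.5833 < 0, so the root lies in [0.5625, 0.625]

-0.5833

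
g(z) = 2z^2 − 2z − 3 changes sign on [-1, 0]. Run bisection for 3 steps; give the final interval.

z = -0.5 gives g = -1.5, negative; keep [-1, -0.5]
z = -0.75 gives g = -0.375, negative; keep [-1, -0.75]
z = -0.875 gives g = 0.28125, positive; keep [-0.875, -0.75]

[-0.875, -0.75]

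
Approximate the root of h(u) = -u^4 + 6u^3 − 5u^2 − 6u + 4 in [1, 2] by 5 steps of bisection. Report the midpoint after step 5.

1.65625

m = 1.5, h(m) = -1.0625 (−); new bracket [1.5, 2]
m = 1.75, h(m) = 0.964844 (+); new bracket [1.5, 1.75]
m = 1.625, h(m) = -0.179932 (−); new bracket [1.625, 1.75]
m = 1.6875, h(m) = 0.3601 (+); new bracket [1.625, 1.6875]
m = 1.65625, h(m) = 0.0819 (+); new bracket [1.625, 1.65625]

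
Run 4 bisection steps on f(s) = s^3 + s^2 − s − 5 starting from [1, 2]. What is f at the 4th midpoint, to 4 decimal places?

-0.3064

midpoint 1.5: f = -0.875 < 0 → [1.5, 2]
midpoint 1.75: f = 1.671875 > 0 → [1.5, 1.75]
midpoint 1.625: f = 0.306641 > 0 → [1.5, 1.625]
midpoint 1.5625: f = -0.3064 < 0 → [1.5625, 1.625]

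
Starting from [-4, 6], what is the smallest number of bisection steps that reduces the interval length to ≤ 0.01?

10

Width after n steps is 10/2^n. Need 2^n ≥ 10/0.01 = 1000.
2^9 = 512 < 1000 ≤ 2^10 = 1024, so n = 10.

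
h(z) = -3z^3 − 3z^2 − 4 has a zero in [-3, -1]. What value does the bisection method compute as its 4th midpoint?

-1.625

midpoint -2: h = 8 > 0 → [-2, -1]
midpoint -1.5: h = -0.625 < 0 → [-2, -1.5]
midpoint -1.75: h = 2.890625 > 0 → [-1.75, -1.5]
midpoint -1.625: h = 0.9512 > 0 → [-1.625, -1.5]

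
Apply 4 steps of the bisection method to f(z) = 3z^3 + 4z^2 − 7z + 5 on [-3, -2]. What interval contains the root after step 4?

[-2.5625, -2.5]

midpoint -2.5: f = 0.625 > 0 → [-3, -2.5]
midpoint -2.75: f = -7.890625 < 0 → [-2.75, -2.5]
midpoint -2.625: f = -3.326172 < 0 → [-2.625, -2.5]
midpoint -2.5625: f = -1.2761 < 0 → [-2.5625, -2.5]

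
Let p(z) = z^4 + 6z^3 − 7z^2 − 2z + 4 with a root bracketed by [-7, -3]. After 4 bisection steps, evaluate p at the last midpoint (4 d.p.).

-70.7773

z = -5 gives p = -286, negative; keep [-7, -5]
z = -6 gives p = -236, negative; keep [-7, -6]
z = -6.5 gives p = -141.4375, negative; keep [-7, -6.5]
z = -6.75 gives p = -70.7773, negative; keep [-7, -6.75]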